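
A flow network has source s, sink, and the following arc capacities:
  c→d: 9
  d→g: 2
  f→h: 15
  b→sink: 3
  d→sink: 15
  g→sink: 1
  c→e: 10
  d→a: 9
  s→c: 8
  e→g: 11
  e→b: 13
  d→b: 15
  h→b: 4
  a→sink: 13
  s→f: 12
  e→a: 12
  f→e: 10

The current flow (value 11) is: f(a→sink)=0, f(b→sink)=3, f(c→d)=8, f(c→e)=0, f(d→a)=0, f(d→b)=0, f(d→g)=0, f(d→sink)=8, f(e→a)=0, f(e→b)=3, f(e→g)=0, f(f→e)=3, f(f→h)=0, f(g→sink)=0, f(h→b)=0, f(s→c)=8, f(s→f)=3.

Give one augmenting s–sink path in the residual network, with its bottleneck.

Residual along s→f→e→g→sink: s→f: 9, f→e: 7, e→g: 11, g→sink: 1.
Bottleneck = min = 1.

s→f→e→g→sink, bottleneck 1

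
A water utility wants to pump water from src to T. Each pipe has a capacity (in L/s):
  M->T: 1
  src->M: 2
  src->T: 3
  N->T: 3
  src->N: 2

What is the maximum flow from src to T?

Augment src->T: bottleneck 3. Total 3.
Augment src->M->T: bottleneck 1. Total 4.
Augment src->N->T: bottleneck 2. Total 6.
No augmenting path remains in the residual graph.

6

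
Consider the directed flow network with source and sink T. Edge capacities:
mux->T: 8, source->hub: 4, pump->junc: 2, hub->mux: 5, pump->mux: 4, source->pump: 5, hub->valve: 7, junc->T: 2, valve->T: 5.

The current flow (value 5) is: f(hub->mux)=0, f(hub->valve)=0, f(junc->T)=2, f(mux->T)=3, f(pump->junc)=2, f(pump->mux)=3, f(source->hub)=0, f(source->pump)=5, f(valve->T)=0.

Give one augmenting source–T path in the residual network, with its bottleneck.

source->hub->mux->T, bottleneck 4

Residual along source->hub->mux->T: source->hub: 4, hub->mux: 5, mux->T: 5.
Bottleneck = min = 4.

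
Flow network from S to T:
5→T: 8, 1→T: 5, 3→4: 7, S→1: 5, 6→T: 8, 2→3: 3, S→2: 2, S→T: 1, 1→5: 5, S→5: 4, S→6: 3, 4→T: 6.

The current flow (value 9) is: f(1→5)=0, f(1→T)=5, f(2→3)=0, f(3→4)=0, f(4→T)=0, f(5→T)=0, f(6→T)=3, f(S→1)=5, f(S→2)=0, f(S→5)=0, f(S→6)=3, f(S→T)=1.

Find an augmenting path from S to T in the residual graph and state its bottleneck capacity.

Residual along S→5→T: S→5: 4, 5→T: 8.
Bottleneck = min = 4.

S→5→T, bottleneck 4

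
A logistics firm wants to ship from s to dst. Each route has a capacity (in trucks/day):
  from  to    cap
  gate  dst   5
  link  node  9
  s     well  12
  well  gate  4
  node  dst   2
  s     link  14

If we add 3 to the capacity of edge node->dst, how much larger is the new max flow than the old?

3

Original max flow = 6.
After raising cap(node->dst), augmenting paths through that edge carry 3 more units.
New max flow = 9. Increase = 3.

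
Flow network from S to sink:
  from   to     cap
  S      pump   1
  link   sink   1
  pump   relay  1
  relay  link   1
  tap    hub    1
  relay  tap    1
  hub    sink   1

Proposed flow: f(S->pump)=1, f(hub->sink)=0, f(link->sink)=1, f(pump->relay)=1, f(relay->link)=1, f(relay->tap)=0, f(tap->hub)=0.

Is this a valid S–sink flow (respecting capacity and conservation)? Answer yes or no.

Every edge has 0 ≤ f(e) ≤ cap(e).
At each intermediate node, inflow equals outflow.

Yes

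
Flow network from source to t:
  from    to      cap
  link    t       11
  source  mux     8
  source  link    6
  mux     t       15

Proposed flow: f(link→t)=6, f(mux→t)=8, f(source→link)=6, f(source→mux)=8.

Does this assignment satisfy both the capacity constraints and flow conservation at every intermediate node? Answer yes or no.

Yes

Every edge has 0 ≤ f(e) ≤ cap(e).
At each intermediate node, inflow equals outflow.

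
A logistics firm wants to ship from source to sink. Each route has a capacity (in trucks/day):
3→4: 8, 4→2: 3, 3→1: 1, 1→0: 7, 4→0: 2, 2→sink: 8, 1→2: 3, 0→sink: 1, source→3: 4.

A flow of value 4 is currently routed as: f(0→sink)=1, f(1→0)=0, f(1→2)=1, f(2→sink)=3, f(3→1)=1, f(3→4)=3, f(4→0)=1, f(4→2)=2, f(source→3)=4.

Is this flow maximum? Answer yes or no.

Residual reachable from source: {source}; sink is not reachable.
Saturated cut: source→3 with total capacity 4 = current flow value. Flow is maximum.

Yes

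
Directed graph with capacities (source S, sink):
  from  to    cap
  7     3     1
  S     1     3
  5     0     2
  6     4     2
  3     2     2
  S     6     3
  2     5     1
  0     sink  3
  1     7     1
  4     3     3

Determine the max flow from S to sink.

Augment S→6→4→3→2→5→0→sink: bottleneck 1. Total 1.
No augmenting path remains in the residual graph.

1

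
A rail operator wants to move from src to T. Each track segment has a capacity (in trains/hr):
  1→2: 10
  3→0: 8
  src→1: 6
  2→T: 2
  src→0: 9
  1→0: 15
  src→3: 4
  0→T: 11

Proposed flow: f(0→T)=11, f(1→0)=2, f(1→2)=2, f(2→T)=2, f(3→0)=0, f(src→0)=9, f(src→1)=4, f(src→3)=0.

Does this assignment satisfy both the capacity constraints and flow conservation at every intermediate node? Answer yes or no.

Yes

Every edge has 0 ≤ f(e) ≤ cap(e).
At each intermediate node, inflow equals outflow.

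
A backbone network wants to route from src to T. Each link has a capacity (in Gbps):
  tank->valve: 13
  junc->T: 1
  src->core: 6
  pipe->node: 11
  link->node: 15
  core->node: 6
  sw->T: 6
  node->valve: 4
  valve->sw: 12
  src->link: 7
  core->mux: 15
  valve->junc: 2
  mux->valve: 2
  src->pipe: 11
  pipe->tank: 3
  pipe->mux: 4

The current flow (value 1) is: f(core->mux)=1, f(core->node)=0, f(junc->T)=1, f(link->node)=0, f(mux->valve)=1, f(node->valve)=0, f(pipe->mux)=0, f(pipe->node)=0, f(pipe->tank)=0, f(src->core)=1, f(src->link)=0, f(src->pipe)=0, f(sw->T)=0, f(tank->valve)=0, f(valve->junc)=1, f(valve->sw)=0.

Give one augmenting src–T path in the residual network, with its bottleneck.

src->core->mux->valve->sw->T, bottleneck 1

Residual along src->core->mux->valve->sw->T: src->core: 5, core->mux: 14, mux->valve: 1, valve->sw: 12, sw->T: 6.
Bottleneck = min = 1.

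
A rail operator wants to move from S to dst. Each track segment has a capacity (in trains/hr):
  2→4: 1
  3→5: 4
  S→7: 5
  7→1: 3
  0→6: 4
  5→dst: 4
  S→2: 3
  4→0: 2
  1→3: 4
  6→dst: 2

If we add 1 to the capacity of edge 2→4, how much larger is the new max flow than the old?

Original max flow = 4.
After raising cap(2→4), augmenting paths through that edge carry 1 more unit.
New max flow = 5. Increase = 1.

1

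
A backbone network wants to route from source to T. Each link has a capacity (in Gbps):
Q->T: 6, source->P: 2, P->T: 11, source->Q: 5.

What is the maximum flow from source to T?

Augment source->P->T: bottleneck 2. Total 2.
Augment source->Q->T: bottleneck 5. Total 7.
No augmenting path remains in the residual graph.

7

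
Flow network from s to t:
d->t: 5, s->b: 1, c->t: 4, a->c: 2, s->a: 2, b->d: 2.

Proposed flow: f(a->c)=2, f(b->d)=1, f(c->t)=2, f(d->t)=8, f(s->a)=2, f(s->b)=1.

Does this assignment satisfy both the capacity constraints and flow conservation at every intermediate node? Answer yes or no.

Capacity violated on d->t: flow 8 > capacity 5.

No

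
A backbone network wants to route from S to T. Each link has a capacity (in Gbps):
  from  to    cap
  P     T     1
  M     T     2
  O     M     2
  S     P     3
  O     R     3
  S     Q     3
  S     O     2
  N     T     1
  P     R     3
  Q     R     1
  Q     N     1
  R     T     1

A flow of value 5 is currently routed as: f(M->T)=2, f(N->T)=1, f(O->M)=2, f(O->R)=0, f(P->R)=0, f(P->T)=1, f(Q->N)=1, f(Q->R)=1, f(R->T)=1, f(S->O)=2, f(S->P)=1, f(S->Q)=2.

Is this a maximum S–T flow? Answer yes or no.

Residual reachable from S: {P, Q, R, S}; T is not reachable.
Saturated cut: S->O, Q->N, P->T, R->T with total capacity 5 = current flow value. Flow is maximum.

Yes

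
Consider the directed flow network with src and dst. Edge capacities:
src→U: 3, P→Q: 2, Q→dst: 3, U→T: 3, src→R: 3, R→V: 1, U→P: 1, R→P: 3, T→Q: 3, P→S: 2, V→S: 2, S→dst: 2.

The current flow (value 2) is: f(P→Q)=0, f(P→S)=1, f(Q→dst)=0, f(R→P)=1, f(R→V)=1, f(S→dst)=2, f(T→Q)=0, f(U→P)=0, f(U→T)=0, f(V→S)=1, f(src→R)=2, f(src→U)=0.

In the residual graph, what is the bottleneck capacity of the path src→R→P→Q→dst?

Residual capacities along the path: src→R: 1, R→P: 2, P→Q: 2, Q→dst: 3.
Minimum is 1.

1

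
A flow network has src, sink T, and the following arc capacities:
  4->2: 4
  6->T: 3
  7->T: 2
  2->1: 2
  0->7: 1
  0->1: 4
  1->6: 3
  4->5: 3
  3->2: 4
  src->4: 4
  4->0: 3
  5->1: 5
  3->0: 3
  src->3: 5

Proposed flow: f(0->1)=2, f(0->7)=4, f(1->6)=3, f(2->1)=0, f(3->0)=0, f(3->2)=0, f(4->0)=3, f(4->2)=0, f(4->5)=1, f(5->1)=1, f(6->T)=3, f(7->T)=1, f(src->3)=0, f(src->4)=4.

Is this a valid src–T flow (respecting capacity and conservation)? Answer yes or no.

No

Capacity violated on 0->7: flow 4 > capacity 1.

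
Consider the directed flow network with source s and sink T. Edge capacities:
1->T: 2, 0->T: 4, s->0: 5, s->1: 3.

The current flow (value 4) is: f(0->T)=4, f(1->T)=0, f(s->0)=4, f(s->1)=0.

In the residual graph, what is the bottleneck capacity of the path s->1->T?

Residual capacities along the path: s->1: 3, 1->T: 2.
Minimum is 2.

2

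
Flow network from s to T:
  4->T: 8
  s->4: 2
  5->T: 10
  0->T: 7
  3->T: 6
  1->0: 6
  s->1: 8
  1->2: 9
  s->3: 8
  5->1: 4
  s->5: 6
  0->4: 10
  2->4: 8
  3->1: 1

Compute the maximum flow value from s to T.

23

Augment s->5->T: bottleneck 6. Total 6.
Augment s->3->T: bottleneck 6. Total 12.
Augment s->4->T: bottleneck 2. Total 14.
Augment s->1->0->T: bottleneck 6. Total 20.
Augment s->1->2->4->T: bottleneck 2. Total 22.
Augment s->3->1->2->4->T: bottleneck 1. Total 23.
No augmenting path remains in the residual graph.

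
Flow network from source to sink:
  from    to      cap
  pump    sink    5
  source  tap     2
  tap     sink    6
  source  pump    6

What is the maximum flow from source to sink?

7

Augment source→pump→sink: bottleneck 5. Total 5.
Augment source→tap→sink: bottleneck 2. Total 7.
No augmenting path remains in the residual graph.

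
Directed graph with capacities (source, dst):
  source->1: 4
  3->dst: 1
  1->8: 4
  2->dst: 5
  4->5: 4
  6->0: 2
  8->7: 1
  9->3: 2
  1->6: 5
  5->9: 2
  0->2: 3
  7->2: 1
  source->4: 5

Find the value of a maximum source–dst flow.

4

Augment source->1->8->7->2->dst: bottleneck 1. Total 1.
Augment source->1->6->0->2->dst: bottleneck 2. Total 3.
Augment source->4->5->9->3->dst: bottleneck 1. Total 4.
No augmenting path remains in the residual graph.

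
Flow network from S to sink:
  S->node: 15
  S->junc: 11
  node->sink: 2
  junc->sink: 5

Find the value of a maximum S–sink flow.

7

Augment S->junc->sink: bottleneck 5. Total 5.
Augment S->node->sink: bottleneck 2. Total 7.
No augmenting path remains in the residual graph.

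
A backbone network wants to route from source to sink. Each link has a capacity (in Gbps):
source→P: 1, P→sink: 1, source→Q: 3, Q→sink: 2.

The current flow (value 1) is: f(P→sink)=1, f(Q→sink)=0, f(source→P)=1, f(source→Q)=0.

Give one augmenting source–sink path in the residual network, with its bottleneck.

source→Q→sink, bottleneck 2

Residual along source→Q→sink: source→Q: 3, Q→sink: 2.
Bottleneck = min = 2.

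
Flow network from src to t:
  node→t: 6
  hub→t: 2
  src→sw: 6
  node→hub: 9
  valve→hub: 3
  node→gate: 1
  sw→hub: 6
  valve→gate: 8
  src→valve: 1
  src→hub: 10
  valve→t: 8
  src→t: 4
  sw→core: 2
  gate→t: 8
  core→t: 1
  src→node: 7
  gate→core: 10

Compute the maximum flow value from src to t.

Augment src→t: bottleneck 4. Total 4.
Augment src→node→t: bottleneck 6. Total 10.
Augment src→valve→t: bottleneck 1. Total 11.
Augment src→hub→t: bottleneck 2. Total 13.
Augment src→sw→core→t: bottleneck 1. Total 14.
Augment src→node→gate→t: bottleneck 1. Total 15.
No augmenting path remains in the residual graph.

15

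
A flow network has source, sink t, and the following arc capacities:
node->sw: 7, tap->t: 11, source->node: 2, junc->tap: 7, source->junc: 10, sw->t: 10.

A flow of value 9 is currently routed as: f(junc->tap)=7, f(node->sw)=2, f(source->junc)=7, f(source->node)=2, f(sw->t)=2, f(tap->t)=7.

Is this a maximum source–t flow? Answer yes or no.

Yes

Residual reachable from source: {junc, source}; t is not reachable.
Saturated cut: junc->tap, source->node with total capacity 9 = current flow value. Flow is maximum.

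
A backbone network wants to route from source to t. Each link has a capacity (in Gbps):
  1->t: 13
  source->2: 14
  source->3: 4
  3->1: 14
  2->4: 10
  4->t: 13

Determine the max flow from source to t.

Augment source->2->4->t: bottleneck 10. Total 10.
Augment source->3->1->t: bottleneck 4. Total 14.
No augmenting path remains in the residual graph.

14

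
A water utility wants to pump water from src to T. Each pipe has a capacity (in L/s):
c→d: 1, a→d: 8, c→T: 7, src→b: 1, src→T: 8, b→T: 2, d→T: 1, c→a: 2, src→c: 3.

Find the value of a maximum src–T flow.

12

Augment src→T: bottleneck 8. Total 8.
Augment src→c→T: bottleneck 3. Total 11.
Augment src→b→T: bottleneck 1. Total 12.
No augmenting path remains in the residual graph.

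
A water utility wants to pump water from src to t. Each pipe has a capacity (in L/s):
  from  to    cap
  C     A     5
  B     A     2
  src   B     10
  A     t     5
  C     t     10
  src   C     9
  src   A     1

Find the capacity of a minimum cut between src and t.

Max flow = 12 (via 3 augmenting paths).
In the residual at optimum, the set reachable from src is {B, src}.
Cut edges: src→C (cap 9), src→A (cap 1), B→A (cap 2). Sum = 12.

12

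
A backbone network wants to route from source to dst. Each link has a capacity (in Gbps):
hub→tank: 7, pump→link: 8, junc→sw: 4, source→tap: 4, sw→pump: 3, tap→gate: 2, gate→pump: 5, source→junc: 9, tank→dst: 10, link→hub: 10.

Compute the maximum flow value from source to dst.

Augment source→junc→sw→pump→link→hub→tank→dst: bottleneck 3. Total 3.
Augment source→tap→gate→pump→link→hub→tank→dst: bottleneck 2. Total 5.
No augmenting path remains in the residual graph.

5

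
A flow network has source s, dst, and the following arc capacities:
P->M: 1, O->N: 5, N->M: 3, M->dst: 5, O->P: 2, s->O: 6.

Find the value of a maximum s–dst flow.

4

Augment s->O->N->M->dst: bottleneck 3. Total 3.
Augment s->O->P->M->dst: bottleneck 1. Total 4.
No augmenting path remains in the residual graph.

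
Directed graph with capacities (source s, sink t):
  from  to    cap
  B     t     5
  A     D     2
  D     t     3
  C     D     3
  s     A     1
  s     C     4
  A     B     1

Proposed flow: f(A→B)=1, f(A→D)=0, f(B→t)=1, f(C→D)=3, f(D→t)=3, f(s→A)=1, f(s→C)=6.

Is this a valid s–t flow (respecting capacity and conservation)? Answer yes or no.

Capacity violated on s→C: flow 6 > capacity 4.

No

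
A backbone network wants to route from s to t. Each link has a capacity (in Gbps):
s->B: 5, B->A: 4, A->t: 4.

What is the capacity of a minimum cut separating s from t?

Max flow = 4 (via 1 augmenting path).
In the residual at optimum, the set reachable from s is {B, s}.
Cut edges: B->A (cap 4). Sum = 4.

4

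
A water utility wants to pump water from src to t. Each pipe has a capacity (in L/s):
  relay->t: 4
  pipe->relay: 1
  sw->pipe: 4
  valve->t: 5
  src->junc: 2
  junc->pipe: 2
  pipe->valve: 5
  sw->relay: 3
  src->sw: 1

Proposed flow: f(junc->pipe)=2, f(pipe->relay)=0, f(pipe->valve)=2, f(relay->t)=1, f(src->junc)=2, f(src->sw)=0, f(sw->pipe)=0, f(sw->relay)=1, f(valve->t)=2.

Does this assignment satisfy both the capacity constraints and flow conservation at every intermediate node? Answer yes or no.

Conservation fails at sw: inflow 0 ≠ outflow 1.

No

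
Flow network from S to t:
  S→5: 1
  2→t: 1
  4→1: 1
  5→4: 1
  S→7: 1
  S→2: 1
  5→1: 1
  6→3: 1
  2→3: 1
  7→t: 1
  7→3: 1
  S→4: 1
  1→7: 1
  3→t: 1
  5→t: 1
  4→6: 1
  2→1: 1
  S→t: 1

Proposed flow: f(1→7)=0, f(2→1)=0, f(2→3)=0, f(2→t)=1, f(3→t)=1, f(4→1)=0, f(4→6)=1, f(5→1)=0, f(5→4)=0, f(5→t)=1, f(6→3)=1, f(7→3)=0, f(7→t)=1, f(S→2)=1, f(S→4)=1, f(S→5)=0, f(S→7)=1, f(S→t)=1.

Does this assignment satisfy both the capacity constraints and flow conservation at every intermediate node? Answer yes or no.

Conservation fails at 5: inflow 0 ≠ outflow 1.

No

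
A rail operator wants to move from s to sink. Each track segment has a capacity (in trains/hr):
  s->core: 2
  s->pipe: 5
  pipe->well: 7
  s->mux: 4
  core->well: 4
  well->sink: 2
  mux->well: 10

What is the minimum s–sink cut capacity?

2

Max flow = 2 (via 1 augmenting path).
In the residual at optimum, the set reachable from s is {core, mux, pipe, s, well}.
Cut edges: well->sink (cap 2). Sum = 2.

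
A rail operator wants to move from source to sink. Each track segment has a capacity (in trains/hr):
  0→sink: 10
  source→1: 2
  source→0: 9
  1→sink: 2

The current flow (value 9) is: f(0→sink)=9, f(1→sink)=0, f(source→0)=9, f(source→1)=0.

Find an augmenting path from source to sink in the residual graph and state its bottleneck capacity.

Residual along source→1→sink: source→1: 2, 1→sink: 2.
Bottleneck = min = 2.

source→1→sink, bottleneck 2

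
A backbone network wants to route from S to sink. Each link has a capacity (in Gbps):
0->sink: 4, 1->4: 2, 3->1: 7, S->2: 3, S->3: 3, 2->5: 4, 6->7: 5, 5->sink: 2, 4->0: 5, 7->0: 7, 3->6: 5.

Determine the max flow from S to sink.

5

Augment S->2->5->sink: bottleneck 2. Total 2.
Augment S->3->6->7->0->sink: bottleneck 3. Total 5.
No augmenting path remains in the residual graph.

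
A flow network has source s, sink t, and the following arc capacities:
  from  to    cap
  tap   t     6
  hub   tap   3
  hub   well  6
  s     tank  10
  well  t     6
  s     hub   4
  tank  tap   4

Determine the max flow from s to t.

Augment s->hub->well->t: bottleneck 4. Total 4.
Augment s->tank->tap->t: bottleneck 4. Total 8.
No augmenting path remains in the residual graph.

8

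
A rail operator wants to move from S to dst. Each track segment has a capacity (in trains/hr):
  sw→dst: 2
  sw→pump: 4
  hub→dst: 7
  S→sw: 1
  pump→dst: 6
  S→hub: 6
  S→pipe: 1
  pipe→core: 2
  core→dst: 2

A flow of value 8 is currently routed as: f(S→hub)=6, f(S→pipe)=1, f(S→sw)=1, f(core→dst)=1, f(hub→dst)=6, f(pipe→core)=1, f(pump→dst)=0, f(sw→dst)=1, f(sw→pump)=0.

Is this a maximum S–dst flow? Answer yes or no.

Yes

Residual reachable from S: {S}; dst is not reachable.
Saturated cut: S→pipe, S→sw, S→hub with total capacity 8 = current flow value. Flow is maximum.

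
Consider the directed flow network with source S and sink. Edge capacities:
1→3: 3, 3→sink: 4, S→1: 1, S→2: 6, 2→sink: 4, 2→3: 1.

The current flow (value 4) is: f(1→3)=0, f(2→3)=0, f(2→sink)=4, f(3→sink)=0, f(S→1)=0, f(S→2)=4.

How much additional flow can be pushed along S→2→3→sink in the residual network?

Residual capacities along the path: S→2: 2, 2→3: 1, 3→sink: 4.
Minimum is 1.

1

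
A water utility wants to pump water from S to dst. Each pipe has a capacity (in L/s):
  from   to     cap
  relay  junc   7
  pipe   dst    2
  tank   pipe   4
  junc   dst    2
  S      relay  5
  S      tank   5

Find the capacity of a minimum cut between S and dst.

4

Max flow = 4 (via 2 augmenting paths).
In the residual at optimum, the set reachable from S is {S, junc, pipe, relay, tank}.
Cut edges: junc→dst (cap 2), pipe→dst (cap 2). Sum = 4.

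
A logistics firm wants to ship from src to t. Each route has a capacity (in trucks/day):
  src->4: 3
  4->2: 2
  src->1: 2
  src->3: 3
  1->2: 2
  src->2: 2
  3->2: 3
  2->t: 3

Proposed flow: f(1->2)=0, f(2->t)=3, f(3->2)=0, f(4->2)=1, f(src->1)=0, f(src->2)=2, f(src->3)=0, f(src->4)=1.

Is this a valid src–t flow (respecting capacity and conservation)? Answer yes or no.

Yes

Every edge has 0 ≤ f(e) ≤ cap(e).
At each intermediate node, inflow equals outflow.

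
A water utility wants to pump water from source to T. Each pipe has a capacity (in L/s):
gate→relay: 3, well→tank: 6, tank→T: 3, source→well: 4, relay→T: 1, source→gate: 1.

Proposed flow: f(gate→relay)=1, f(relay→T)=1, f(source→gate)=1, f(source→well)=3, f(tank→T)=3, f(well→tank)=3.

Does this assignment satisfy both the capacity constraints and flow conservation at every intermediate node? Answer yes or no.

Every edge has 0 ≤ f(e) ≤ cap(e).
At each intermediate node, inflow equals outflow.

Yes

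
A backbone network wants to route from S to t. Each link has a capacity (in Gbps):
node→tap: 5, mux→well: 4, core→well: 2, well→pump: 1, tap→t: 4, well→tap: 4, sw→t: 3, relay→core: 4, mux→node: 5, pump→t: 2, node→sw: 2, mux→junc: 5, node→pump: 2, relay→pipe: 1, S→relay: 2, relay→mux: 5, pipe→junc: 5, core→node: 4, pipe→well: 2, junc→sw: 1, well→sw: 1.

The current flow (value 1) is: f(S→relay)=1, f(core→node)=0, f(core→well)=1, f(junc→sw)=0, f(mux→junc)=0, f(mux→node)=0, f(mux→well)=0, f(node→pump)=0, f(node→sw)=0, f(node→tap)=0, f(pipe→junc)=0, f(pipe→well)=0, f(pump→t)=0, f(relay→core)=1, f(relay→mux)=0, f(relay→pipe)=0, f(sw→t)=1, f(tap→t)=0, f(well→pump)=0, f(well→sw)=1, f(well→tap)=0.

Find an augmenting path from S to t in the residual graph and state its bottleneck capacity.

Residual along S→relay→core→well→pump→t: S→relay: 1, relay→core: 3, core→well: 1, well→pump: 1, pump→t: 2.
Bottleneck = min = 1.

S→relay→core→well→pump→t, bottleneck 1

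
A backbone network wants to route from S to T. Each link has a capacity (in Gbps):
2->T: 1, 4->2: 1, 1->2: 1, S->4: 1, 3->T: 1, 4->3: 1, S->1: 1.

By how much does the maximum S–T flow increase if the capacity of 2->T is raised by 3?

0

Original max flow = 2.
Edge 2->T does not cross the min cut (source side {S}), so extra capacity there cannot help.
New max flow = 2. Increase = 0.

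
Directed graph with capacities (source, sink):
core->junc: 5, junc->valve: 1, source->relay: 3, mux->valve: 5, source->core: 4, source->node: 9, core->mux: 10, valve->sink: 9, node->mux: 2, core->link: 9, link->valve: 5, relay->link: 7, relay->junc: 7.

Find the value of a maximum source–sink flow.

Augment source->core->link->valve->sink: bottleneck 4. Total 4.
Augment source->relay->link->valve->sink: bottleneck 1. Total 5.
Augment source->relay->junc->valve->sink: bottleneck 1. Total 6.
Augment source->node->mux->valve->sink: bottleneck 2. Total 8.
Augment source->relay->link->core->mux->valve->sink: bottleneck 1. Total 9.
No augmenting path remains in the residual graph.

9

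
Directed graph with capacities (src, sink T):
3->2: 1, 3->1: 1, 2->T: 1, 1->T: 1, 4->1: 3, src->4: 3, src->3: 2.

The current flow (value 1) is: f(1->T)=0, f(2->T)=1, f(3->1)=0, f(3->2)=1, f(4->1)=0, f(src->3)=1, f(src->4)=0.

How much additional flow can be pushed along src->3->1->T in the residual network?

Residual capacities along the path: src->3: 1, 3->1: 1, 1->T: 1.
Minimum is 1.

1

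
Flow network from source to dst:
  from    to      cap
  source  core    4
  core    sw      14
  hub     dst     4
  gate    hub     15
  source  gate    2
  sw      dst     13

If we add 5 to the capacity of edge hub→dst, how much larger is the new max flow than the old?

0

Original max flow = 6.
Edge hub→dst does not cross the min cut (source side {source}), so extra capacity there cannot help.
New max flow = 6. Increase = 0.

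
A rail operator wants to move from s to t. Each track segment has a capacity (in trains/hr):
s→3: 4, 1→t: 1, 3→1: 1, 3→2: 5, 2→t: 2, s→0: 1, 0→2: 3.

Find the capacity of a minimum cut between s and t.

3

Max flow = 3 (via 2 augmenting paths).
In the residual at optimum, the set reachable from s is {0, 2, 3, s}.
Cut edges: 3→1 (cap 1), 2→t (cap 2). Sum = 3.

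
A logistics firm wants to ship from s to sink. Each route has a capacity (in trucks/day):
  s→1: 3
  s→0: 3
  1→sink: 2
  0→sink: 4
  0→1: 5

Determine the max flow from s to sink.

5

Augment s→0→sink: bottleneck 3. Total 3.
Augment s→1→sink: bottleneck 2. Total 5.
No augmenting path remains in the residual graph.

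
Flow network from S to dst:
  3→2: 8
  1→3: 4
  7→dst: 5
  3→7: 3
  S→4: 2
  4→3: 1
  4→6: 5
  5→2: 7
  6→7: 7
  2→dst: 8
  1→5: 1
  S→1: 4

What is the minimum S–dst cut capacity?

6

Max flow = 6 (via 3 augmenting paths).
In the residual at optimum, the set reachable from S is {S}.
Cut edges: S→4 (cap 2), S→1 (cap 4). Sum = 6.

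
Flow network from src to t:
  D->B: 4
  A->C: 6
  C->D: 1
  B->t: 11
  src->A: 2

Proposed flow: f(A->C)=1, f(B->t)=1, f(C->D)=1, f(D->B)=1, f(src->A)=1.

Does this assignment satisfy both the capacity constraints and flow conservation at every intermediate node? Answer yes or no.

Every edge has 0 ≤ f(e) ≤ cap(e).
At each intermediate node, inflow equals outflow.

Yes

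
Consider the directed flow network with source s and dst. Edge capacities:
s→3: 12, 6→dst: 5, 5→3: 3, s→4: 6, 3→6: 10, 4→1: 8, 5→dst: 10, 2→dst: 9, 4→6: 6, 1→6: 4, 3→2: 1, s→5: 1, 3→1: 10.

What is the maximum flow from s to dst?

Augment s→5→dst: bottleneck 1. Total 1.
Augment s→3→2→dst: bottleneck 1. Total 2.
Augment s→3→6→dst: bottleneck 5. Total 7.
No augmenting path remains in the residual graph.

7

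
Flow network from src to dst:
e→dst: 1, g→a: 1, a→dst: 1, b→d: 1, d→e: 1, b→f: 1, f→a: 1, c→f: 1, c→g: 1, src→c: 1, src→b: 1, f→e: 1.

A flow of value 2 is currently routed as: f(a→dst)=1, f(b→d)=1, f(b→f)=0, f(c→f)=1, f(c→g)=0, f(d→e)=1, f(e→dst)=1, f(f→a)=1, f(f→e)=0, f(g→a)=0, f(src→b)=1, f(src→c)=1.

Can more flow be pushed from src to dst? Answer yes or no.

Residual reachable from src: {src}; dst is not reachable.
Saturated cut: src→b, src→c with total capacity 2 = current flow value. Flow is maximum.

No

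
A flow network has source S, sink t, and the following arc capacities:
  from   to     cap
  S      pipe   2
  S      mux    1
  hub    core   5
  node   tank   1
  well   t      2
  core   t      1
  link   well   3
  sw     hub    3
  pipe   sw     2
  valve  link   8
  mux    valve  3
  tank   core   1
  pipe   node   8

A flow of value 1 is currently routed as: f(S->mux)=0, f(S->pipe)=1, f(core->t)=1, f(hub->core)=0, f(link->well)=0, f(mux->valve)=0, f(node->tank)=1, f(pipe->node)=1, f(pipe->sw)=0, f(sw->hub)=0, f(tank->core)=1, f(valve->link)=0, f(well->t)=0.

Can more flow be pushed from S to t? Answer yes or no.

Residual path S->mux->valve->link->well->t has bottleneck 1 > 0.
Pushing 1 along it raises the flow to 2, so the given flow is not maximum.

Yes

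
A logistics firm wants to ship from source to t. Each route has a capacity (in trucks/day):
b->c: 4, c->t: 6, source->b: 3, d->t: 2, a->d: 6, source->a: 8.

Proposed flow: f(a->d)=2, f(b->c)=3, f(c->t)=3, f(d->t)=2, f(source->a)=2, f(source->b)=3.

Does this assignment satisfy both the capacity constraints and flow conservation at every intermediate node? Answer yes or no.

Yes

Every edge has 0 ≤ f(e) ≤ cap(e).
At each intermediate node, inflow equals outflow.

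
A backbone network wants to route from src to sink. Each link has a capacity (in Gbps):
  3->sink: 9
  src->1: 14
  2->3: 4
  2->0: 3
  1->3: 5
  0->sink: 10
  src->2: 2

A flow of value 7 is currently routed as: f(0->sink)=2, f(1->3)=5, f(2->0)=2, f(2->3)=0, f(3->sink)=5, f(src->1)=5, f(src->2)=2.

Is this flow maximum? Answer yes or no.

Residual reachable from src: {1, src}; sink is not reachable.
Saturated cut: src->2, 1->3 with total capacity 7 = current flow value. Flow is maximum.

Yes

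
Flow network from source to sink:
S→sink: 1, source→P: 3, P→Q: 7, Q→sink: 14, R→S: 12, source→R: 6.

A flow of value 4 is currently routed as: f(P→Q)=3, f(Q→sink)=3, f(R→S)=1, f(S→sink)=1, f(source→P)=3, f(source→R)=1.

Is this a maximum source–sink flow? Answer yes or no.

Yes

Residual reachable from source: {R, S, source}; sink is not reachable.
Saturated cut: source→P, S→sink with total capacity 4 = current flow value. Flow is maximum.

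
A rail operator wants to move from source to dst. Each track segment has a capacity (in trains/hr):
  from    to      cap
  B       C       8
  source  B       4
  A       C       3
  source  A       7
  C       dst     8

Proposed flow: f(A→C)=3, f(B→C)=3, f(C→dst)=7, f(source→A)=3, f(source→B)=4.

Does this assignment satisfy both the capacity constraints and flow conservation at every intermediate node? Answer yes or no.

Conservation fails at B: inflow 4 ≠ outflow 3.

No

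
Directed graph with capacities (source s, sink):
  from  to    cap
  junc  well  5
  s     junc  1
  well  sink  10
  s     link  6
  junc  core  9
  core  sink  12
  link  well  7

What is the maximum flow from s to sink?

7

Augment s->junc->core->sink: bottleneck 1. Total 1.
Augment s->link->well->sink: bottleneck 6. Total 7.
No augmenting path remains in the residual graph.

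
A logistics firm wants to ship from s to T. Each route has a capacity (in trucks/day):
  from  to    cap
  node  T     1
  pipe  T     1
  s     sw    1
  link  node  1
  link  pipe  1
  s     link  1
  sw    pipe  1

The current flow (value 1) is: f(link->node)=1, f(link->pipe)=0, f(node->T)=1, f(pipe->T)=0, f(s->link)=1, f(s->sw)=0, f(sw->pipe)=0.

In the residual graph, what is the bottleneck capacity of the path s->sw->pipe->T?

1

Residual capacities along the path: s->sw: 1, sw->pipe: 1, pipe->T: 1.
Minimum is 1.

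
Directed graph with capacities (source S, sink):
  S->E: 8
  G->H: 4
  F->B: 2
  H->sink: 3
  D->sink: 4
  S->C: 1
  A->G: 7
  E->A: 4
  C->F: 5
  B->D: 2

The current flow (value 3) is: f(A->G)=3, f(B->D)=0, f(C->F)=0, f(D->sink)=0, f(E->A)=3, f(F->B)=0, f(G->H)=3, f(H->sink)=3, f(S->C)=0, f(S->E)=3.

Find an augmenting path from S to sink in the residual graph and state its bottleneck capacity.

S->C->F->B->D->sink, bottleneck 1

Residual along S->C->F->B->D->sink: S->C: 1, C->F: 5, F->B: 2, B->D: 2, D->sink: 4.
Bottleneck = min = 1.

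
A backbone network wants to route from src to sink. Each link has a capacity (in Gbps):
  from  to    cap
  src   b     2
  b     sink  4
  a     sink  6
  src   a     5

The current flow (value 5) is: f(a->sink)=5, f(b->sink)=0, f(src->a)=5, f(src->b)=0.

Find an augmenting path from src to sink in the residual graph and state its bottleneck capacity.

src->b->sink, bottleneck 2

Residual along src->b->sink: src->b: 2, b->sink: 4.
Bottleneck = min = 2.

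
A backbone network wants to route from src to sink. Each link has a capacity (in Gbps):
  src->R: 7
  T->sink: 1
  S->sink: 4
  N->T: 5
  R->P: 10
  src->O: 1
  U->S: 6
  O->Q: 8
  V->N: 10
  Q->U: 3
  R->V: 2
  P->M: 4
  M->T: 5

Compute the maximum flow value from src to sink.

Augment src->R->V->N->T->sink: bottleneck 1. Total 1.
Augment src->O->Q->U->S->sink: bottleneck 1. Total 2.
No augmenting path remains in the residual graph.

2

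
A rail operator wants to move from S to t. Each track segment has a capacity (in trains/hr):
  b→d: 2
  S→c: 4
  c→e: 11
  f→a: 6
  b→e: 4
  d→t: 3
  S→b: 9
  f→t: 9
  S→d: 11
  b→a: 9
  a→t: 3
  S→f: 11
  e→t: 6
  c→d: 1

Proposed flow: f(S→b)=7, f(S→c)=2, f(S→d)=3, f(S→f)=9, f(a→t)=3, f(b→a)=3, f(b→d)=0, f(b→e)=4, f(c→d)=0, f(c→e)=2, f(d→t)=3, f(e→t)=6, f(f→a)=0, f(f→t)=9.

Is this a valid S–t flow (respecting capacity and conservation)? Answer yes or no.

Every edge has 0 ≤ f(e) ≤ cap(e).
At each intermediate node, inflow equals outflow.

Yes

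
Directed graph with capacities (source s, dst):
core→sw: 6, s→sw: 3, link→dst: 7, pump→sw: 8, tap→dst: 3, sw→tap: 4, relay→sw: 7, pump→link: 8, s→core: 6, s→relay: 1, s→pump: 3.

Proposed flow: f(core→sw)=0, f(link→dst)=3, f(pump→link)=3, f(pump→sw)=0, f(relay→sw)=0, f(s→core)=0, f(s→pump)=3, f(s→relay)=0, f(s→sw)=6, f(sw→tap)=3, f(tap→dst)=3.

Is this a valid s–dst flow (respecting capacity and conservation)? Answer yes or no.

No

Capacity violated on s→sw: flow 6 > capacity 3.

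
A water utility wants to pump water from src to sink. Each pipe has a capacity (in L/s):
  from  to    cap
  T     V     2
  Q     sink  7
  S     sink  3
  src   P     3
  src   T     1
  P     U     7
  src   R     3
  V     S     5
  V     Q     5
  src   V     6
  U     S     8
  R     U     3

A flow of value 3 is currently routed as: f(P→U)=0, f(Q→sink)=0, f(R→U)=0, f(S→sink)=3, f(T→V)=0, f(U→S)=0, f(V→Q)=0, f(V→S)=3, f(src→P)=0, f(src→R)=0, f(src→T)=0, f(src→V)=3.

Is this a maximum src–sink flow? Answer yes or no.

No

Residual path src→V→Q→sink has bottleneck 3 > 0.
Pushing 3 along it raises the flow to 6, so the given flow is not maximum.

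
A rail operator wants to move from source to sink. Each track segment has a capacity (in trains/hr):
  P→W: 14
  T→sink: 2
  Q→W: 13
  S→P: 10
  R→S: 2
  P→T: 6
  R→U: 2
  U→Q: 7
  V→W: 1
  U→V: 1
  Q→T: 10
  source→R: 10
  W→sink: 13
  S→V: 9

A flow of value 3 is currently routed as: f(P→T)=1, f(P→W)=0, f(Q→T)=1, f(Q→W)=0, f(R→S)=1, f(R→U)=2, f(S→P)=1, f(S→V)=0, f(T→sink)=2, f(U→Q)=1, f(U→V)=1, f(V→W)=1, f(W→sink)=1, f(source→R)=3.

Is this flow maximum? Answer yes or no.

Residual path source→R→S→P→W→sink has bottleneck 1 > 0.
Pushing 1 along it raises the flow to 4, so the given flow is not maximum.

No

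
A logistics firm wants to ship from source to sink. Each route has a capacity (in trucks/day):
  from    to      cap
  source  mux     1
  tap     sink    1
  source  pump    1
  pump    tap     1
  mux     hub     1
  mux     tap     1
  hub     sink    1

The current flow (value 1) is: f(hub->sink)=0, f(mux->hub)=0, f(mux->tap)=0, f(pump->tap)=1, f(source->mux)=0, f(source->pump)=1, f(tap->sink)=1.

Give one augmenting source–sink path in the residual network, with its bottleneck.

source->mux->hub->sink, bottleneck 1

Residual along source->mux->hub->sink: source->mux: 1, mux->hub: 1, hub->sink: 1.
Bottleneck = min = 1.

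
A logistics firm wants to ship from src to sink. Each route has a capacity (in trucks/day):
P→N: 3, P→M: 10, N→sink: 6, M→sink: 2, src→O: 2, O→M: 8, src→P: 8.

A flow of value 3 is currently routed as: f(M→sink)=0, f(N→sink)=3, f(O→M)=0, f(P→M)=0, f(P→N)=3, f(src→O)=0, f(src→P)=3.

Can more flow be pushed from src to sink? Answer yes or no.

Residual path src→P→M→sink has bottleneck 2 > 0.
Pushing 2 along it raises the flow to 5, so the given flow is not maximum.

Yes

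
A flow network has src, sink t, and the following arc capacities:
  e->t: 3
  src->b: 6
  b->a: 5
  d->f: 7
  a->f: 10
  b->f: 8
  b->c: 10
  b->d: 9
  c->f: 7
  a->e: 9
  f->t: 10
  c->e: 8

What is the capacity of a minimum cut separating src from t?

6

Max flow = 6 (via 1 augmenting path).
In the residual at optimum, the set reachable from src is {src}.
Cut edges: src->b (cap 6). Sum = 6.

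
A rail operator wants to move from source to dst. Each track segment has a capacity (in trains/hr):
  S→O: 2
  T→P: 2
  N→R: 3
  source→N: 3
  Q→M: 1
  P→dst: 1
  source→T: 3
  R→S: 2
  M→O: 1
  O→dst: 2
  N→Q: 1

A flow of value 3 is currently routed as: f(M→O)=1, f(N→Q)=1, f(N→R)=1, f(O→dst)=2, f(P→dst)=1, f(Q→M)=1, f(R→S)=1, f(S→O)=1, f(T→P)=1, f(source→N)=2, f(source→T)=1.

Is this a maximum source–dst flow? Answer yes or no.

Yes

Residual reachable from source: {M, N, O, P, Q, R, S, T, source}; dst is not reachable.
Saturated cut: O→dst, P→dst with total capacity 3 = current flow value. Flow is maximum.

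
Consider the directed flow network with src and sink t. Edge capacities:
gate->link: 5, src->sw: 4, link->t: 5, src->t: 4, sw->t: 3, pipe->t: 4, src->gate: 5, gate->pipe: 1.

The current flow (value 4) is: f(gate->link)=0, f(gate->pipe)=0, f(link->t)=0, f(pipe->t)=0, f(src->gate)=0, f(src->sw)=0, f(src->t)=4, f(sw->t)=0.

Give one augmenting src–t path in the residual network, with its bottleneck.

Residual along src->sw->t: src->sw: 4, sw->t: 3.
Bottleneck = min = 3.

src->sw->t, bottleneck 3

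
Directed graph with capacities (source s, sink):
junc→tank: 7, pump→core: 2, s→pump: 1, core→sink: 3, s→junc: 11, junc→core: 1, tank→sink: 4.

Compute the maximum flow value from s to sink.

Augment s→pump→core→sink: bottleneck 1. Total 1.
Augment s→junc→core→sink: bottleneck 1. Total 2.
Augment s→junc→tank→sink: bottleneck 4. Total 6.
No augmenting path remains in the residual graph.

6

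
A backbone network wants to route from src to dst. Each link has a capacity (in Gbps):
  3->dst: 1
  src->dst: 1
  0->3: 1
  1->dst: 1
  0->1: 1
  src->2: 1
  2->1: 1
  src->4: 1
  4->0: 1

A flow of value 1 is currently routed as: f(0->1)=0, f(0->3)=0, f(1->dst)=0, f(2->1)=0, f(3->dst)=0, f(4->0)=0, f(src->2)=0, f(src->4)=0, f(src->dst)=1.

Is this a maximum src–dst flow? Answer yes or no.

No

Residual path src->2->1->dst has bottleneck 1 > 0.
Pushing 1 along it raises the flow to 2, so the given flow is not maximum.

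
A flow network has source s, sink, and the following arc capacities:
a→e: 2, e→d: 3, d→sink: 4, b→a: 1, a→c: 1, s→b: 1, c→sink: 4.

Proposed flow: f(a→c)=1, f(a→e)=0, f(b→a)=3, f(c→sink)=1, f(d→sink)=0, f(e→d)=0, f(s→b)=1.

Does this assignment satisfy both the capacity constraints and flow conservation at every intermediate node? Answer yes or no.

No

Capacity violated on b→a: flow 3 > capacity 1.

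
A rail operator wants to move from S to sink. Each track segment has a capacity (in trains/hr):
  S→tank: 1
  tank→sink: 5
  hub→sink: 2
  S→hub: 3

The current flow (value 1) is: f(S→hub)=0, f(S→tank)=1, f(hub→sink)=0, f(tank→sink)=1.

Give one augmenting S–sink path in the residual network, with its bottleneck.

S→hub→sink, bottleneck 2

Residual along S→hub→sink: S→hub: 3, hub→sink: 2.
Bottleneck = min = 2.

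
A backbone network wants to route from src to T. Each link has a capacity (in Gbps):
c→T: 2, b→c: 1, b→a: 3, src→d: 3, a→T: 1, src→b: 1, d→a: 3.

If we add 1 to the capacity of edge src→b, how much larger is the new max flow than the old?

Original max flow = 2.
Even with extra capacity on src→b, another cut of capacity 2 remains binding.
New max flow = 2. Increase = 0.

0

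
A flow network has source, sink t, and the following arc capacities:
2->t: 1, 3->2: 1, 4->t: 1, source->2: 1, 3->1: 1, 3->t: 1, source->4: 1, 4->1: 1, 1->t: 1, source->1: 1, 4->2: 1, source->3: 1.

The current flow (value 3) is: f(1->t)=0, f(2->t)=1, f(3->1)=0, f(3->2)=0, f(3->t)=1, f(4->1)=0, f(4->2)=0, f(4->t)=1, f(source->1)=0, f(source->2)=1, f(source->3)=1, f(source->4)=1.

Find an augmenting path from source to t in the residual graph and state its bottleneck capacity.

Residual along source->1->t: source->1: 1, 1->t: 1.
Bottleneck = min = 1.

source->1->t, bottleneck 1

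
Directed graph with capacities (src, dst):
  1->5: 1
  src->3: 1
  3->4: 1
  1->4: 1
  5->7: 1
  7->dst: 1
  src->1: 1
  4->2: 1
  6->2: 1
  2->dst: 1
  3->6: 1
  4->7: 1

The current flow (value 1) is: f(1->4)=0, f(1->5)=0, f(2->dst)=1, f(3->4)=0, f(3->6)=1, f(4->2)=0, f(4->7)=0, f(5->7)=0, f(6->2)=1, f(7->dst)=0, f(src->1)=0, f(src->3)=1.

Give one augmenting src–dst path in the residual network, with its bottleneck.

Residual along src->1->4->7->dst: src->1: 1, 1->4: 1, 4->7: 1, 7->dst: 1.
Bottleneck = min = 1.

src->1->4->7->dst, bottleneck 1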